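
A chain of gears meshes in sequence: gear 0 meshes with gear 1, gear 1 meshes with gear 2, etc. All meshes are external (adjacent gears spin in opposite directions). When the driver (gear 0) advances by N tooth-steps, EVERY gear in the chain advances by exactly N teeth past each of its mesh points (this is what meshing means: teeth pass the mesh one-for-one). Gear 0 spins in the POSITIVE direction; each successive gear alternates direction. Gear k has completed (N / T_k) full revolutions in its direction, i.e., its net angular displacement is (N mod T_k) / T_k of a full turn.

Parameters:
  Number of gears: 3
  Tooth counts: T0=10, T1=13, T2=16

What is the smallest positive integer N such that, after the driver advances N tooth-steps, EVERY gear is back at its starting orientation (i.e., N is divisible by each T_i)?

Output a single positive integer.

Answer: 1040

Derivation:
Gear k returns to start when N is a multiple of T_k.
All gears at start simultaneously when N is a common multiple of [10, 13, 16]; the smallest such N is lcm(10, 13, 16).
Start: lcm = T0 = 10
Fold in T1=13: gcd(10, 13) = 1; lcm(10, 13) = 10 * 13 / 1 = 130 / 1 = 130
Fold in T2=16: gcd(130, 16) = 2; lcm(130, 16) = 130 * 16 / 2 = 2080 / 2 = 1040
Full cycle length = 1040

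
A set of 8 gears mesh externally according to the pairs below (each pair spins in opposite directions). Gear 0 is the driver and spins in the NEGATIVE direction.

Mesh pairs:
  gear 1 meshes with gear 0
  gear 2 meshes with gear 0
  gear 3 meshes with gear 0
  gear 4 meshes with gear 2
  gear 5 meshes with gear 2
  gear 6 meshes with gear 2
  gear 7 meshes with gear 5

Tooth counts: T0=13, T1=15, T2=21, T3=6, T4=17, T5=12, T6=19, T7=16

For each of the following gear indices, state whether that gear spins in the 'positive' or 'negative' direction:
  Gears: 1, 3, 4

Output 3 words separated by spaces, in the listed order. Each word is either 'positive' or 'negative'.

Answer: positive positive negative

Derivation:
Gear 0 (driver): negative (depth 0)
  gear 1: meshes with gear 0 -> depth 1 -> positive (opposite of gear 0)
  gear 2: meshes with gear 0 -> depth 1 -> positive (opposite of gear 0)
  gear 3: meshes with gear 0 -> depth 1 -> positive (opposite of gear 0)
  gear 4: meshes with gear 2 -> depth 2 -> negative (opposite of gear 2)
  gear 5: meshes with gear 2 -> depth 2 -> negative (opposite of gear 2)
  gear 6: meshes with gear 2 -> depth 2 -> negative (opposite of gear 2)
  gear 7: meshes with gear 5 -> depth 3 -> positive (opposite of gear 5)
Queried indices 1, 3, 4 -> positive, positive, negative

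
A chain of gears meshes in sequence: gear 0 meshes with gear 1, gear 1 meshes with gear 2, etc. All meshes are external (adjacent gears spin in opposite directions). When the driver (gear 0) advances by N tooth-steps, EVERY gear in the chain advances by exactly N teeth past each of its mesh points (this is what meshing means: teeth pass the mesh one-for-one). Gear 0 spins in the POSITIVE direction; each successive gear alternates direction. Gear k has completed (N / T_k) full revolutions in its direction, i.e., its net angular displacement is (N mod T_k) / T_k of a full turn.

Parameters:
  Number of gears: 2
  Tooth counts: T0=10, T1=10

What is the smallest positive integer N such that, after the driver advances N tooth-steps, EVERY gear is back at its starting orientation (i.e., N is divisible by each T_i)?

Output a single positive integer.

Gear k returns to start when N is a multiple of T_k.
All gears at start simultaneously when N is a common multiple of [10, 10]; the smallest such N is lcm(10, 10).
Start: lcm = T0 = 10
Fold in T1=10: gcd(10, 10) = 10; lcm(10, 10) = 10 * 10 / 10 = 100 / 10 = 10
Full cycle length = 10

Answer: 10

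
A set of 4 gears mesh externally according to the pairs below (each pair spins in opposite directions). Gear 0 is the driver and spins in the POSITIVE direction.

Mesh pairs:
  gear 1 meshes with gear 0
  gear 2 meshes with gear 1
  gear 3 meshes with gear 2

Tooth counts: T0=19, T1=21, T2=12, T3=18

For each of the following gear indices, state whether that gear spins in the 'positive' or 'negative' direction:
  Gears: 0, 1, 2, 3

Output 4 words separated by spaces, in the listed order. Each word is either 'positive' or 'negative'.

Answer: positive negative positive negative

Derivation:
Gear 0 (driver): positive (depth 0)
  gear 1: meshes with gear 0 -> depth 1 -> negative (opposite of gear 0)
  gear 2: meshes with gear 1 -> depth 2 -> positive (opposite of gear 1)
  gear 3: meshes with gear 2 -> depth 3 -> negative (opposite of gear 2)
Queried indices 0, 1, 2, 3 -> positive, negative, positive, negative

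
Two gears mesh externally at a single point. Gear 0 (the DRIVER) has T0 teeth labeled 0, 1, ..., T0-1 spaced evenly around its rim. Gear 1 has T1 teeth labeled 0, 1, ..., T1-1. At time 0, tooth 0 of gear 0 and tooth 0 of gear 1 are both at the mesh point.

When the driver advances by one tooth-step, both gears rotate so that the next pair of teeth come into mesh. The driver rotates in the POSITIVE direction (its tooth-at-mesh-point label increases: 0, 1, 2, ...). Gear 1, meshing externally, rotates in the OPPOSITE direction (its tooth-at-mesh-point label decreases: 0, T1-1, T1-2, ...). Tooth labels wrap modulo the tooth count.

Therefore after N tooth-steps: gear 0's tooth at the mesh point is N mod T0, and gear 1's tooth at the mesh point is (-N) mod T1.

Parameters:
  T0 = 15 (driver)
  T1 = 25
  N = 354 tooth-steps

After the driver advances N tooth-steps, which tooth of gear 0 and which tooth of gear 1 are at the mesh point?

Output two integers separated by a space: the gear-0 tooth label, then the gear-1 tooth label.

Answer: 9 21

Derivation:
Gear 0 (driver, T0=15): tooth at mesh = N mod T0
  354 = 23 * 15 + 9, so 354 mod 15 = 9
  gear 0 tooth = 9
Gear 1 (driven, T1=25): tooth at mesh = (-N) mod T1
  354 = 14 * 25 + 4, so 354 mod 25 = 4
  (-354) mod 25 = (-4) mod 25 = 25 - 4 = 21
Mesh after 354 steps: gear-0 tooth 9 meets gear-1 tooth 21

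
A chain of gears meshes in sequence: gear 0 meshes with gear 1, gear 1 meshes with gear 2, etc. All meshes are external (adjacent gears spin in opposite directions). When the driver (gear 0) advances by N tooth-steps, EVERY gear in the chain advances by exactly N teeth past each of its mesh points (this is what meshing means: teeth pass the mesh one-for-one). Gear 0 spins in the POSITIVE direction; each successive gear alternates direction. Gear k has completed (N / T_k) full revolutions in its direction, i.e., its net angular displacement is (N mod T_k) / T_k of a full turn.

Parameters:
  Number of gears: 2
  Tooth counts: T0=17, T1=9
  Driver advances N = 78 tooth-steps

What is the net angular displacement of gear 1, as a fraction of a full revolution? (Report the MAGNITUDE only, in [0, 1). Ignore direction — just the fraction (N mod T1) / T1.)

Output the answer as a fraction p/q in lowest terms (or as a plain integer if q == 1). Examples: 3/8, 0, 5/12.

Chain of 2 gears, tooth counts: [17, 9]
  gear 0: T0=17, direction=positive, advance = 78 mod 17 = 10 teeth = 10/17 turn
  gear 1: T1=9, direction=negative, advance = 78 mod 9 = 6 teeth = 6/9 turn
Gear 1: 78 mod 9 = 6
Fraction = 6 / 9 = 2/3 (gcd(6,9)=3) = 2/3

Answer: 2/3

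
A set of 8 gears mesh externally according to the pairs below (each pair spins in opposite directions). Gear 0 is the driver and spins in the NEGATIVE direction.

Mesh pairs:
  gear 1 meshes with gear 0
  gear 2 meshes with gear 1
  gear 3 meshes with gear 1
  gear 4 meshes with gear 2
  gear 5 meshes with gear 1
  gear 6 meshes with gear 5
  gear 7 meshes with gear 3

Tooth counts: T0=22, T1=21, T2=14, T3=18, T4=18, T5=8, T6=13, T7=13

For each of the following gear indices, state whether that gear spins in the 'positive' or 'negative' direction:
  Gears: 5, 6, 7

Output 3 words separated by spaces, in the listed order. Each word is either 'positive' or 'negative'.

Gear 0 (driver): negative (depth 0)
  gear 1: meshes with gear 0 -> depth 1 -> positive (opposite of gear 0)
  gear 2: meshes with gear 1 -> depth 2 -> negative (opposite of gear 1)
  gear 3: meshes with gear 1 -> depth 2 -> negative (opposite of gear 1)
  gear 4: meshes with gear 2 -> depth 3 -> positive (opposite of gear 2)
  gear 5: meshes with gear 1 -> depth 2 -> negative (opposite of gear 1)
  gear 6: meshes with gear 5 -> depth 3 -> positive (opposite of gear 5)
  gear 7: meshes with gear 3 -> depth 3 -> positive (opposite of gear 3)
Queried indices 5, 6, 7 -> negative, positive, positive

Answer: negative positive positive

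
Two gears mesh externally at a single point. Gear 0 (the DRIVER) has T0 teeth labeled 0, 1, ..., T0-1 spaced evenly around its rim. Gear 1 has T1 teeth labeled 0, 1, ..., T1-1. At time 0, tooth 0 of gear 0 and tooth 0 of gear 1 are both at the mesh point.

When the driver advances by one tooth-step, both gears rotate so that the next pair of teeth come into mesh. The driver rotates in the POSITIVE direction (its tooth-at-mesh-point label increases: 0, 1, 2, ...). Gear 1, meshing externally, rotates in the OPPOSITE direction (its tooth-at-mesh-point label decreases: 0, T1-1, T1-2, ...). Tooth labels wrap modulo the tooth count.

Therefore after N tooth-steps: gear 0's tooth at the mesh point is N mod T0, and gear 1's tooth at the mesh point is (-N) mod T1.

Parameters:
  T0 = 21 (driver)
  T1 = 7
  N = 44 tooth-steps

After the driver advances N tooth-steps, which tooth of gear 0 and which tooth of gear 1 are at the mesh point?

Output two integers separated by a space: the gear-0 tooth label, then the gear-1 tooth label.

Answer: 2 5

Derivation:
Gear 0 (driver, T0=21): tooth at mesh = N mod T0
  44 = 2 * 21 + 2, so 44 mod 21 = 2
  gear 0 tooth = 2
Gear 1 (driven, T1=7): tooth at mesh = (-N) mod T1
  44 = 6 * 7 + 2, so 44 mod 7 = 2
  (-44) mod 7 = (-2) mod 7 = 7 - 2 = 5
Mesh after 44 steps: gear-0 tooth 2 meets gear-1 tooth 5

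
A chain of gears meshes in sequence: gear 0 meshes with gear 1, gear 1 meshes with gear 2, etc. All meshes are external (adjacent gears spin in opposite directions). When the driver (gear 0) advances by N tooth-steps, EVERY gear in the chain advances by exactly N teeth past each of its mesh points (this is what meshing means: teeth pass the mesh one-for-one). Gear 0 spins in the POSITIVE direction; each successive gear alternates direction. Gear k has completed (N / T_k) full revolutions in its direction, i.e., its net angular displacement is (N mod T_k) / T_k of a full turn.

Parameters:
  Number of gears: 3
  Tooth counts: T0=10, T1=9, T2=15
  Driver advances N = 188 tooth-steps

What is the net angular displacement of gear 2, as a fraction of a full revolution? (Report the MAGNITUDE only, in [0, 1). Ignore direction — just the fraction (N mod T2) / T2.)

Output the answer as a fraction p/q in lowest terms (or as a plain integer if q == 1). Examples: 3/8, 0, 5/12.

Answer: 8/15

Derivation:
Chain of 3 gears, tooth counts: [10, 9, 15]
  gear 0: T0=10, direction=positive, advance = 188 mod 10 = 8 teeth = 8/10 turn
  gear 1: T1=9, direction=negative, advance = 188 mod 9 = 8 teeth = 8/9 turn
  gear 2: T2=15, direction=positive, advance = 188 mod 15 = 8 teeth = 8/15 turn
Gear 2: 188 mod 15 = 8
Fraction = 8 / 15 = 8/15 (gcd(8,15)=1) = 8/15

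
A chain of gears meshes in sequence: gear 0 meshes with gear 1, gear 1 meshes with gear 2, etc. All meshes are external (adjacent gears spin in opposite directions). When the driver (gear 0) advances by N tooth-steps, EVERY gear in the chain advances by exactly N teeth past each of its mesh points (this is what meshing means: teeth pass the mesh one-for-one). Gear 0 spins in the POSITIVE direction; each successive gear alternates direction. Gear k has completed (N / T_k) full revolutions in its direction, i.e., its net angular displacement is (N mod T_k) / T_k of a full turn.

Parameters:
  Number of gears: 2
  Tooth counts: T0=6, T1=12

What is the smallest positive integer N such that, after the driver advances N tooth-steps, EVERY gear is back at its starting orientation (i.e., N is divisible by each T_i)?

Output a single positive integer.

Answer: 12

Derivation:
Gear k returns to start when N is a multiple of T_k.
All gears at start simultaneously when N is a common multiple of [6, 12]; the smallest such N is lcm(6, 12).
Start: lcm = T0 = 6
Fold in T1=12: gcd(6, 12) = 6; lcm(6, 12) = 6 * 12 / 6 = 72 / 6 = 12
Full cycle length = 12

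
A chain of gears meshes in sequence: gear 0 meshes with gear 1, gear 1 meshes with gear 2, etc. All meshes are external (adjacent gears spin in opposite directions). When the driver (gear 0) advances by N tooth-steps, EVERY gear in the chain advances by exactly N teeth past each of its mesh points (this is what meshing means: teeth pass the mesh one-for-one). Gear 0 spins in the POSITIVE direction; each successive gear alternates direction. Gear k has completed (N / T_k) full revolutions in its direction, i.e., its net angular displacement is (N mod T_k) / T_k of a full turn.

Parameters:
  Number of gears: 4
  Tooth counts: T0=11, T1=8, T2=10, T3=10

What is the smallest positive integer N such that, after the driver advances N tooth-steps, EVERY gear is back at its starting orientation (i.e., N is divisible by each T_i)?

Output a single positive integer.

Gear k returns to start when N is a multiple of T_k.
All gears at start simultaneously when N is a common multiple of [11, 8, 10, 10]; the smallest such N is lcm(11, 8, 10, 10).
Start: lcm = T0 = 11
Fold in T1=8: gcd(11, 8) = 1; lcm(11, 8) = 11 * 8 / 1 = 88 / 1 = 88
Fold in T2=10: gcd(88, 10) = 2; lcm(88, 10) = 88 * 10 / 2 = 880 / 2 = 440
Fold in T3=10: gcd(440, 10) = 10; lcm(440, 10) = 440 * 10 / 10 = 4400 / 10 = 440
Full cycle length = 440

Answer: 440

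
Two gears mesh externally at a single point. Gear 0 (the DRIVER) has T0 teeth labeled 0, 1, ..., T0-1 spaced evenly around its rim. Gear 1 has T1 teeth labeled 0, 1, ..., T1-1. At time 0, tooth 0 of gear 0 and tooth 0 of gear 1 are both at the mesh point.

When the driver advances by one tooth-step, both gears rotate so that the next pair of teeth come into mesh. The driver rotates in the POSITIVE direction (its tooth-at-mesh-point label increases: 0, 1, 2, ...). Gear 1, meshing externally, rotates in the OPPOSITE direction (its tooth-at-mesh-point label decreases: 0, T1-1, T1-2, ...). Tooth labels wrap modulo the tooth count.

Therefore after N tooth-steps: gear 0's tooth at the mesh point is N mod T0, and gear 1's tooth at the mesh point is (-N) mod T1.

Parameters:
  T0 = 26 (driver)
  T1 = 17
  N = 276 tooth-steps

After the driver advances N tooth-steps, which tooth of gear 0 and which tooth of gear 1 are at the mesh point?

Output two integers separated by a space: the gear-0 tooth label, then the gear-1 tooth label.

Answer: 16 13

Derivation:
Gear 0 (driver, T0=26): tooth at mesh = N mod T0
  276 = 10 * 26 + 16, so 276 mod 26 = 16
  gear 0 tooth = 16
Gear 1 (driven, T1=17): tooth at mesh = (-N) mod T1
  276 = 16 * 17 + 4, so 276 mod 17 = 4
  (-276) mod 17 = (-4) mod 17 = 17 - 4 = 13
Mesh after 276 steps: gear-0 tooth 16 meets gear-1 tooth 13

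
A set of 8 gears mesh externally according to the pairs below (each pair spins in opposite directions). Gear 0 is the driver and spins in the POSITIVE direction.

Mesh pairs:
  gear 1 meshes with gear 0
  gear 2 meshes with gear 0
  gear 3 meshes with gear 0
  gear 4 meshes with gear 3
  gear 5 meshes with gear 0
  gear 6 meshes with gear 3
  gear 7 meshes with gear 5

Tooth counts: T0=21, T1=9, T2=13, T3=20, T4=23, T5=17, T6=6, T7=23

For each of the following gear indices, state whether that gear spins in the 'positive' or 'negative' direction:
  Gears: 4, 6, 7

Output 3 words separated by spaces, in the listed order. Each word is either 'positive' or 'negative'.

Gear 0 (driver): positive (depth 0)
  gear 1: meshes with gear 0 -> depth 1 -> negative (opposite of gear 0)
  gear 2: meshes with gear 0 -> depth 1 -> negative (opposite of gear 0)
  gear 3: meshes with gear 0 -> depth 1 -> negative (opposite of gear 0)
  gear 4: meshes with gear 3 -> depth 2 -> positive (opposite of gear 3)
  gear 5: meshes with gear 0 -> depth 1 -> negative (opposite of gear 0)
  gear 6: meshes with gear 3 -> depth 2 -> positive (opposite of gear 3)
  gear 7: meshes with gear 5 -> depth 2 -> positive (opposite of gear 5)
Queried indices 4, 6, 7 -> positive, positive, positive

Answer: positive positive positive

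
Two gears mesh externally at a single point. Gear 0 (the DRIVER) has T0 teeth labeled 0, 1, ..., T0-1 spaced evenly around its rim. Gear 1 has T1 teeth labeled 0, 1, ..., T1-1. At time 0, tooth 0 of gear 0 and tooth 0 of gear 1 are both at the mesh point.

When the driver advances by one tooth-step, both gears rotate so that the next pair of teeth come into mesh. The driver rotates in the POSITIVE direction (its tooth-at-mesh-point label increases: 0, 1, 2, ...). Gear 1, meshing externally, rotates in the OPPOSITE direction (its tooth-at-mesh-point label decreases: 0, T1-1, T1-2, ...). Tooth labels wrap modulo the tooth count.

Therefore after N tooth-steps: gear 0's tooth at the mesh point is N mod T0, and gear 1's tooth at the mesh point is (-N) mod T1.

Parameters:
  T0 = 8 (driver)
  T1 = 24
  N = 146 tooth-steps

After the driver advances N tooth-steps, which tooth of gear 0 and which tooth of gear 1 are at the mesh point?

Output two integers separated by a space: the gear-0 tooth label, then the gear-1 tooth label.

Gear 0 (driver, T0=8): tooth at mesh = N mod T0
  146 = 18 * 8 + 2, so 146 mod 8 = 2
  gear 0 tooth = 2
Gear 1 (driven, T1=24): tooth at mesh = (-N) mod T1
  146 = 6 * 24 + 2, so 146 mod 24 = 2
  (-146) mod 24 = (-2) mod 24 = 24 - 2 = 22
Mesh after 146 steps: gear-0 tooth 2 meets gear-1 tooth 22

Answer: 2 22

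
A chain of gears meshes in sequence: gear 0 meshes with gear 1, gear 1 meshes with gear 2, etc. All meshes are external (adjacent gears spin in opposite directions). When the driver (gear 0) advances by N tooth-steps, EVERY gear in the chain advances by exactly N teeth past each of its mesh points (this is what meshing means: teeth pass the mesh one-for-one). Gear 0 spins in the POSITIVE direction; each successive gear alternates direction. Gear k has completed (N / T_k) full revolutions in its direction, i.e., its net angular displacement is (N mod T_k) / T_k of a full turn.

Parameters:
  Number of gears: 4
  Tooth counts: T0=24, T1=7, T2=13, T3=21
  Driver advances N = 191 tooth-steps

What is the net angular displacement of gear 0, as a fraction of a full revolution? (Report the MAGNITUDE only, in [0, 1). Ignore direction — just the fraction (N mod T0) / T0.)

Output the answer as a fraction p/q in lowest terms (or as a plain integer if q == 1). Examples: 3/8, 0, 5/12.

Chain of 4 gears, tooth counts: [24, 7, 13, 21]
  gear 0: T0=24, direction=positive, advance = 191 mod 24 = 23 teeth = 23/24 turn
  gear 1: T1=7, direction=negative, advance = 191 mod 7 = 2 teeth = 2/7 turn
  gear 2: T2=13, direction=positive, advance = 191 mod 13 = 9 teeth = 9/13 turn
  gear 3: T3=21, direction=negative, advance = 191 mod 21 = 2 teeth = 2/21 turn
Gear 0: 191 mod 24 = 23
Fraction = 23 / 24 = 23/24 (gcd(23,24)=1) = 23/24

Answer: 23/24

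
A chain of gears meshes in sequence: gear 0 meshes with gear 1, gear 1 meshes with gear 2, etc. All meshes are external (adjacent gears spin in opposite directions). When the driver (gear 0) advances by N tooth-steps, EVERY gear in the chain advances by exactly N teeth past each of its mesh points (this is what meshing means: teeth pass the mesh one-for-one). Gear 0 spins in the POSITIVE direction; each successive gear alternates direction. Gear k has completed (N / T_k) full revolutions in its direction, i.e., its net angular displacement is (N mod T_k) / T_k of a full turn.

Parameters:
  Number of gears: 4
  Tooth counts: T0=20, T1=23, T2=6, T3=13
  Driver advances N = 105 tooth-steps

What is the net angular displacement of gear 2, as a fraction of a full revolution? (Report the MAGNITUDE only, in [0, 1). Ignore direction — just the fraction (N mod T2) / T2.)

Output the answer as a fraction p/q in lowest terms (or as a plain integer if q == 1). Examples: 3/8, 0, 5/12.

Chain of 4 gears, tooth counts: [20, 23, 6, 13]
  gear 0: T0=20, direction=positive, advance = 105 mod 20 = 5 teeth = 5/20 turn
  gear 1: T1=23, direction=negative, advance = 105 mod 23 = 13 teeth = 13/23 turn
  gear 2: T2=6, direction=positive, advance = 105 mod 6 = 3 teeth = 3/6 turn
  gear 3: T3=13, direction=negative, advance = 105 mod 13 = 1 teeth = 1/13 turn
Gear 2: 105 mod 6 = 3
Fraction = 3 / 6 = 1/2 (gcd(3,6)=3) = 1/2

Answer: 1/2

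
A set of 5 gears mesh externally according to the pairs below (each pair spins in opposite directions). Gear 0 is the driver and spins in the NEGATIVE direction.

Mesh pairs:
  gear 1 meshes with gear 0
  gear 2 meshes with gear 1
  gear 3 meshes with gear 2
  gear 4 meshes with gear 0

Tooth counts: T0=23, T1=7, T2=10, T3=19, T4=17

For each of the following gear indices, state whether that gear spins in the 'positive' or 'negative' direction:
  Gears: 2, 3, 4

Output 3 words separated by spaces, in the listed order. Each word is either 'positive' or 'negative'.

Gear 0 (driver): negative (depth 0)
  gear 1: meshes with gear 0 -> depth 1 -> positive (opposite of gear 0)
  gear 2: meshes with gear 1 -> depth 2 -> negative (opposite of gear 1)
  gear 3: meshes with gear 2 -> depth 3 -> positive (opposite of gear 2)
  gear 4: meshes with gear 0 -> depth 1 -> positive (opposite of gear 0)
Queried indices 2, 3, 4 -> negative, positive, positive

Answer: negative positive positive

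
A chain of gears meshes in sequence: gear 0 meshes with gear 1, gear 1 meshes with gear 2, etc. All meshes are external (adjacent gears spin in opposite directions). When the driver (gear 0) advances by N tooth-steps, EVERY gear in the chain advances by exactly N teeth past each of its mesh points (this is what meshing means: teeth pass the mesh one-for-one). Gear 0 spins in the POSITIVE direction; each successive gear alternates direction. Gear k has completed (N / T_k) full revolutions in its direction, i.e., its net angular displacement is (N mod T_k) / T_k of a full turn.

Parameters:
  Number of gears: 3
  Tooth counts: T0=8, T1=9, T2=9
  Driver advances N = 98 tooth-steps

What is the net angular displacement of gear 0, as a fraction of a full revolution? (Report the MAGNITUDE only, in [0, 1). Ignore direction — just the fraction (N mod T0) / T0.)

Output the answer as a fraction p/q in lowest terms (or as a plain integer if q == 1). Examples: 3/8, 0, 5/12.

Chain of 3 gears, tooth counts: [8, 9, 9]
  gear 0: T0=8, direction=positive, advance = 98 mod 8 = 2 teeth = 2/8 turn
  gear 1: T1=9, direction=negative, advance = 98 mod 9 = 8 teeth = 8/9 turn
  gear 2: T2=9, direction=positive, advance = 98 mod 9 = 8 teeth = 8/9 turn
Gear 0: 98 mod 8 = 2
Fraction = 2 / 8 = 1/4 (gcd(2,8)=2) = 1/4

Answer: 1/4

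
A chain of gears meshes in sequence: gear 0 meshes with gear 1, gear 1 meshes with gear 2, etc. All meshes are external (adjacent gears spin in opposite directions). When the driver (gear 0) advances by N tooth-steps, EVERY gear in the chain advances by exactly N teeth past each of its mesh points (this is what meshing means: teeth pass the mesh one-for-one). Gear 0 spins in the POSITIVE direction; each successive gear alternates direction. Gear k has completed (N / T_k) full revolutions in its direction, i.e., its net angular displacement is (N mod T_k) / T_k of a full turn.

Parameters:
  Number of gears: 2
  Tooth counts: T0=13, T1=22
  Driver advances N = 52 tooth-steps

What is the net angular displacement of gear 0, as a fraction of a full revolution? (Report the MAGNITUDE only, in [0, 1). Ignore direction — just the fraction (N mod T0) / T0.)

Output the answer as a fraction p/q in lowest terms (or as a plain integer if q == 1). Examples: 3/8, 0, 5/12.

Answer: 0

Derivation:
Chain of 2 gears, tooth counts: [13, 22]
  gear 0: T0=13, direction=positive, advance = 52 mod 13 = 0 teeth = 0/13 turn
  gear 1: T1=22, direction=negative, advance = 52 mod 22 = 8 teeth = 8/22 turn
Gear 0: 52 mod 13 = 0
Fraction = 0 / 13 = 0/1 (gcd(0,13)=13) = 0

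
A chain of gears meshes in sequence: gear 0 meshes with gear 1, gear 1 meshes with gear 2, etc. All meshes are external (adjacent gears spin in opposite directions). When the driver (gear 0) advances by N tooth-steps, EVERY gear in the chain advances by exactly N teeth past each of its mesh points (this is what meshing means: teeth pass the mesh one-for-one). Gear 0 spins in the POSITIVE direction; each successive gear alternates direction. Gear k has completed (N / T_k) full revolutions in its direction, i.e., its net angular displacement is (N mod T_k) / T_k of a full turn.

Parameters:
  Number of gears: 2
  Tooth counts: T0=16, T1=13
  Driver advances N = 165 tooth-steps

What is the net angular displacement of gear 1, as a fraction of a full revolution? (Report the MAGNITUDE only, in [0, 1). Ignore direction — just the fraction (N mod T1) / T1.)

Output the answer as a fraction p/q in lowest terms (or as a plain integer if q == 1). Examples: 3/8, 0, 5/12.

Chain of 2 gears, tooth counts: [16, 13]
  gear 0: T0=16, direction=positive, advance = 165 mod 16 = 5 teeth = 5/16 turn
  gear 1: T1=13, direction=negative, advance = 165 mod 13 = 9 teeth = 9/13 turn
Gear 1: 165 mod 13 = 9
Fraction = 9 / 13 = 9/13 (gcd(9,13)=1) = 9/13

Answer: 9/13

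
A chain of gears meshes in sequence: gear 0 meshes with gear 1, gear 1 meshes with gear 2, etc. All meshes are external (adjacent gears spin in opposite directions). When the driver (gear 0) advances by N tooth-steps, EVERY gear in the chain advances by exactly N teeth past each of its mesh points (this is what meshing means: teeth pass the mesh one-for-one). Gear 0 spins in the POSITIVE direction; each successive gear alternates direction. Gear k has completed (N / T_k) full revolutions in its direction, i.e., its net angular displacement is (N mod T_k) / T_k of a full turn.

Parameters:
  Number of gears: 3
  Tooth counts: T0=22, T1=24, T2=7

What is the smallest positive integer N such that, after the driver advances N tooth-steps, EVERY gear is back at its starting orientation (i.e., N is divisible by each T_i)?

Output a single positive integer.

Answer: 1848

Derivation:
Gear k returns to start when N is a multiple of T_k.
All gears at start simultaneously when N is a common multiple of [22, 24, 7]; the smallest such N is lcm(22, 24, 7).
Start: lcm = T0 = 22
Fold in T1=24: gcd(22, 24) = 2; lcm(22, 24) = 22 * 24 / 2 = 528 / 2 = 264
Fold in T2=7: gcd(264, 7) = 1; lcm(264, 7) = 264 * 7 / 1 = 1848 / 1 = 1848
Full cycle length = 1848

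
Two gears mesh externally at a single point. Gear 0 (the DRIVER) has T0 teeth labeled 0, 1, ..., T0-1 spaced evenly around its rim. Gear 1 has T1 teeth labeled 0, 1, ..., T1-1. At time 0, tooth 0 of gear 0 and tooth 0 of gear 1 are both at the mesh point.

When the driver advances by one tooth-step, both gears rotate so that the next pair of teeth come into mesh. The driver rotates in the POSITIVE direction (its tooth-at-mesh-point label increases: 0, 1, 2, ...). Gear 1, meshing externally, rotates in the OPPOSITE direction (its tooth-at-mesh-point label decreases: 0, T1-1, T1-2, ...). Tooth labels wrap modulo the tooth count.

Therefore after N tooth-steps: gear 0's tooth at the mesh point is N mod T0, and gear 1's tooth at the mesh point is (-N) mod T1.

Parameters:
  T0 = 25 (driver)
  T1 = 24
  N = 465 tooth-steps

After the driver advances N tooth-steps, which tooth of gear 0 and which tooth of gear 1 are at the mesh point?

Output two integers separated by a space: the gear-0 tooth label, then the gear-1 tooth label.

Answer: 15 15

Derivation:
Gear 0 (driver, T0=25): tooth at mesh = N mod T0
  465 = 18 * 25 + 15, so 465 mod 25 = 15
  gear 0 tooth = 15
Gear 1 (driven, T1=24): tooth at mesh = (-N) mod T1
  465 = 19 * 24 + 9, so 465 mod 24 = 9
  (-465) mod 24 = (-9) mod 24 = 24 - 9 = 15
Mesh after 465 steps: gear-0 tooth 15 meets gear-1 tooth 15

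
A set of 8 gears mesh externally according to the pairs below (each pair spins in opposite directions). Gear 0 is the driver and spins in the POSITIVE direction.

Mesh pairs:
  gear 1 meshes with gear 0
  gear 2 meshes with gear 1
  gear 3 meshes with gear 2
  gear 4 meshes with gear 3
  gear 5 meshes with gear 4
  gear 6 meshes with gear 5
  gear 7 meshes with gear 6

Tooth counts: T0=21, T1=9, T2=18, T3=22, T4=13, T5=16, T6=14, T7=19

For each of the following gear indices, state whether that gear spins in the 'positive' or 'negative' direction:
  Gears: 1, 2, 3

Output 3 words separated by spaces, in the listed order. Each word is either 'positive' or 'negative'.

Gear 0 (driver): positive (depth 0)
  gear 1: meshes with gear 0 -> depth 1 -> negative (opposite of gear 0)
  gear 2: meshes with gear 1 -> depth 2 -> positive (opposite of gear 1)
  gear 3: meshes with gear 2 -> depth 3 -> negative (opposite of gear 2)
  gear 4: meshes with gear 3 -> depth 4 -> positive (opposite of gear 3)
  gear 5: meshes with gear 4 -> depth 5 -> negative (opposite of gear 4)
  gear 6: meshes with gear 5 -> depth 6 -> positive (opposite of gear 5)
  gear 7: meshes with gear 6 -> depth 7 -> negative (opposite of gear 6)
Queried indices 1, 2, 3 -> negative, positive, negative

Answer: negative positive negative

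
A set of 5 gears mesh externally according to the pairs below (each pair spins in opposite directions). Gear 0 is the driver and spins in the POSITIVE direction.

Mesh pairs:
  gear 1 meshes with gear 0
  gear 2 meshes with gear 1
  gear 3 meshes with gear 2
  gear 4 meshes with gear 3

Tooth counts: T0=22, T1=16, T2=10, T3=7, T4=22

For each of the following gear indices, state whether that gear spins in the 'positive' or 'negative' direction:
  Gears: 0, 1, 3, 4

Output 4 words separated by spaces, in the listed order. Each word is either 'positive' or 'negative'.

Gear 0 (driver): positive (depth 0)
  gear 1: meshes with gear 0 -> depth 1 -> negative (opposite of gear 0)
  gear 2: meshes with gear 1 -> depth 2 -> positive (opposite of gear 1)
  gear 3: meshes with gear 2 -> depth 3 -> negative (opposite of gear 2)
  gear 4: meshes with gear 3 -> depth 4 -> positive (opposite of gear 3)
Queried indices 0, 1, 3, 4 -> positive, negative, negative, positive

Answer: positive negative negative positive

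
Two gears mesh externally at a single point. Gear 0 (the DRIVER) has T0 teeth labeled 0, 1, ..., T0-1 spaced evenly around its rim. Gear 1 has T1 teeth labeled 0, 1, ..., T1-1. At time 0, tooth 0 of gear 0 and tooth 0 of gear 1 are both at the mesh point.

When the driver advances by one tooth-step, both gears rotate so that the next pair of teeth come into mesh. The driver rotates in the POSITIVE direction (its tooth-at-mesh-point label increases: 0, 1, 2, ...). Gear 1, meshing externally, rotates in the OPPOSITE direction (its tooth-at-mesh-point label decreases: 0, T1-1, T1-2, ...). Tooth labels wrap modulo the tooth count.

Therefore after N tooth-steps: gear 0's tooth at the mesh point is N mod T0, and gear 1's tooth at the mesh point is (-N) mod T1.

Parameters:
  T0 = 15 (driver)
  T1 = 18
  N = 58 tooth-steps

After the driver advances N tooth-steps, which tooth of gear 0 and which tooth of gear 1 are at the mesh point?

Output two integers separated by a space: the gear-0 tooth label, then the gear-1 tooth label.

Gear 0 (driver, T0=15): tooth at mesh = N mod T0
  58 = 3 * 15 + 13, so 58 mod 15 = 13
  gear 0 tooth = 13
Gear 1 (driven, T1=18): tooth at mesh = (-N) mod T1
  58 = 3 * 18 + 4, so 58 mod 18 = 4
  (-58) mod 18 = (-4) mod 18 = 18 - 4 = 14
Mesh after 58 steps: gear-0 tooth 13 meets gear-1 tooth 14

Answer: 13 14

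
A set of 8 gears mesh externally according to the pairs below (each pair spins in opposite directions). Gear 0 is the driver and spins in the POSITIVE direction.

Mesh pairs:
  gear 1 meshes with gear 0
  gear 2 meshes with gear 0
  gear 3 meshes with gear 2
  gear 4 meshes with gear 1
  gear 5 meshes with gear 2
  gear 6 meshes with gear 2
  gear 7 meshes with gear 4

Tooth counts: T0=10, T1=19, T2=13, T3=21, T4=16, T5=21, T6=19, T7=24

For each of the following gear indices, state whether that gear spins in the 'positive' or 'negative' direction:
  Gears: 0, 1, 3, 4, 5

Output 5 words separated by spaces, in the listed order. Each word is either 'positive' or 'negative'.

Gear 0 (driver): positive (depth 0)
  gear 1: meshes with gear 0 -> depth 1 -> negative (opposite of gear 0)
  gear 2: meshes with gear 0 -> depth 1 -> negative (opposite of gear 0)
  gear 3: meshes with gear 2 -> depth 2 -> positive (opposite of gear 2)
  gear 4: meshes with gear 1 -> depth 2 -> positive (opposite of gear 1)
  gear 5: meshes with gear 2 -> depth 2 -> positive (opposite of gear 2)
  gear 6: meshes with gear 2 -> depth 2 -> positive (opposite of gear 2)
  gear 7: meshes with gear 4 -> depth 3 -> negative (opposite of gear 4)
Queried indices 0, 1, 3, 4, 5 -> positive, negative, positive, positive, positive

Answer: positive negative positive positive positive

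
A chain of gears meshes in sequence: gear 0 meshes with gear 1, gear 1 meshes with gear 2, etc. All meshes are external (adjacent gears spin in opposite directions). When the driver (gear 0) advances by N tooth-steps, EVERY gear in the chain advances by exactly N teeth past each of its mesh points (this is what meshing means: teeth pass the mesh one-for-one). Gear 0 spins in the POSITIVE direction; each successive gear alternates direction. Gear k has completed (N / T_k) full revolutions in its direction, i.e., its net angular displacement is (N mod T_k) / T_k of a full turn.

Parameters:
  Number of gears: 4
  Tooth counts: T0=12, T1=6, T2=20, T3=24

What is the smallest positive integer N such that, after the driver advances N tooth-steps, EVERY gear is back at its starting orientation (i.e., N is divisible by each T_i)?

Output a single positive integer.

Answer: 120

Derivation:
Gear k returns to start when N is a multiple of T_k.
All gears at start simultaneously when N is a common multiple of [12, 6, 20, 24]; the smallest such N is lcm(12, 6, 20, 24).
Start: lcm = T0 = 12
Fold in T1=6: gcd(12, 6) = 6; lcm(12, 6) = 12 * 6 / 6 = 72 / 6 = 12
Fold in T2=20: gcd(12, 20) = 4; lcm(12, 20) = 12 * 20 / 4 = 240 / 4 = 60
Fold in T3=24: gcd(60, 24) = 12; lcm(60, 24) = 60 * 24 / 12 = 1440 / 12 = 120
Full cycle length = 120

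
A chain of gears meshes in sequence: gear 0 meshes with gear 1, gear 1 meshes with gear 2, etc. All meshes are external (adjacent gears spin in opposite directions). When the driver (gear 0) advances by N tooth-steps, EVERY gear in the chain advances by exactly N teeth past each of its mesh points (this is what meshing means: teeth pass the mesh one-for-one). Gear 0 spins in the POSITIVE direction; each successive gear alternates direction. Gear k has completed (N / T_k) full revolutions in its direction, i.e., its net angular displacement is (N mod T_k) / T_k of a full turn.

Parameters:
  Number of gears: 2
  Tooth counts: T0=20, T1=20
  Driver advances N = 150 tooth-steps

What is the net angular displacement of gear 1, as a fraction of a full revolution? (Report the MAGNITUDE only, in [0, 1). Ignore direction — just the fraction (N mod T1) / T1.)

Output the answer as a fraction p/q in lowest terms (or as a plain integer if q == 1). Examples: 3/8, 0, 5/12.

Chain of 2 gears, tooth counts: [20, 20]
  gear 0: T0=20, direction=positive, advance = 150 mod 20 = 10 teeth = 10/20 turn
  gear 1: T1=20, direction=negative, advance = 150 mod 20 = 10 teeth = 10/20 turn
Gear 1: 150 mod 20 = 10
Fraction = 10 / 20 = 1/2 (gcd(10,20)=10) = 1/2

Answer: 1/2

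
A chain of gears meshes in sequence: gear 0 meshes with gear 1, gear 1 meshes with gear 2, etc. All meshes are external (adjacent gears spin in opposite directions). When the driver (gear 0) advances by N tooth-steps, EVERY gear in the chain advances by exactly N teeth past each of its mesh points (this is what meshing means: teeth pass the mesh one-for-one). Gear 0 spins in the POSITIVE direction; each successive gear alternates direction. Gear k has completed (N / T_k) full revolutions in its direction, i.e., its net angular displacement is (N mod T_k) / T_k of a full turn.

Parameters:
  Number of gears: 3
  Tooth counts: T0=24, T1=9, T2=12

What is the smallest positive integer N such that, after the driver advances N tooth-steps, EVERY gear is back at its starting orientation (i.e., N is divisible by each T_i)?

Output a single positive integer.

Answer: 72

Derivation:
Gear k returns to start when N is a multiple of T_k.
All gears at start simultaneously when N is a common multiple of [24, 9, 12]; the smallest such N is lcm(24, 9, 12).
Start: lcm = T0 = 24
Fold in T1=9: gcd(24, 9) = 3; lcm(24, 9) = 24 * 9 / 3 = 216 / 3 = 72
Fold in T2=12: gcd(72, 12) = 12; lcm(72, 12) = 72 * 12 / 12 = 864 / 12 = 72
Full cycle length = 72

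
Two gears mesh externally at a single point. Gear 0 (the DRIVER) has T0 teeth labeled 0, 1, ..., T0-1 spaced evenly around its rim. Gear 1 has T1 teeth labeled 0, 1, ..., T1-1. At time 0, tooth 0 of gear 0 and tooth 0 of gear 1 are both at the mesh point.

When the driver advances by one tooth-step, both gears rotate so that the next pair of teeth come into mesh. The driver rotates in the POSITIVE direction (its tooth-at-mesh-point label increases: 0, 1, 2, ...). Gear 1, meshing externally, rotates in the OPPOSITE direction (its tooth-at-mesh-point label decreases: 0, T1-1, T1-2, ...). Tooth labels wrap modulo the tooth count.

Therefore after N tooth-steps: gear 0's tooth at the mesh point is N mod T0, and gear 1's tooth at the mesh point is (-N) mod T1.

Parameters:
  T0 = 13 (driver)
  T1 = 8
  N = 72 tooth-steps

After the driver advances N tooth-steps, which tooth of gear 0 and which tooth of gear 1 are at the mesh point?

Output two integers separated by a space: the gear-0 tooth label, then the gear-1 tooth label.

Gear 0 (driver, T0=13): tooth at mesh = N mod T0
  72 = 5 * 13 + 7, so 72 mod 13 = 7
  gear 0 tooth = 7
Gear 1 (driven, T1=8): tooth at mesh = (-N) mod T1
  72 = 9 * 8 + 0, so 72 mod 8 = 0
  (-72) mod 8 = 0
Mesh after 72 steps: gear-0 tooth 7 meets gear-1 tooth 0

Answer: 7 0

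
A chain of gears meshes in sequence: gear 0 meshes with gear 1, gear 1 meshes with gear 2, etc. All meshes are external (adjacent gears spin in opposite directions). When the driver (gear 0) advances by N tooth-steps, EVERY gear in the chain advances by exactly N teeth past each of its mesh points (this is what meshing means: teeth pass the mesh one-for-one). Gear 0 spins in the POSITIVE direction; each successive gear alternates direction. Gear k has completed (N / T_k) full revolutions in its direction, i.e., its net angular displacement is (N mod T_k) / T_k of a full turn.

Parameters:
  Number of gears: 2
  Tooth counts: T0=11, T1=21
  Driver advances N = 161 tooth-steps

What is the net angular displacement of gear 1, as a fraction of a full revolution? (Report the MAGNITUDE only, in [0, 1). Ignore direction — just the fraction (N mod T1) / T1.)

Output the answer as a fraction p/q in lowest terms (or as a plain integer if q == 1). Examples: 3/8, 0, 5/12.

Answer: 2/3

Derivation:
Chain of 2 gears, tooth counts: [11, 21]
  gear 0: T0=11, direction=positive, advance = 161 mod 11 = 7 teeth = 7/11 turn
  gear 1: T1=21, direction=negative, advance = 161 mod 21 = 14 teeth = 14/21 turn
Gear 1: 161 mod 21 = 14
Fraction = 14 / 21 = 2/3 (gcd(14,21)=7) = 2/3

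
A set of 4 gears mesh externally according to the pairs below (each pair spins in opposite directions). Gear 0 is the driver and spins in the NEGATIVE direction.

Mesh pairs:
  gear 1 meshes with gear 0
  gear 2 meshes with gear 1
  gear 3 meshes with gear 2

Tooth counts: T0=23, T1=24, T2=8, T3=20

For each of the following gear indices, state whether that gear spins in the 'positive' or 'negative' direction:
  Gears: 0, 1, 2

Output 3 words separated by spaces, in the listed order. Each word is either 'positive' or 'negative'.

Answer: negative positive negative

Derivation:
Gear 0 (driver): negative (depth 0)
  gear 1: meshes with gear 0 -> depth 1 -> positive (opposite of gear 0)
  gear 2: meshes with gear 1 -> depth 2 -> negative (opposite of gear 1)
  gear 3: meshes with gear 2 -> depth 3 -> positive (opposite of gear 2)
Queried indices 0, 1, 2 -> negative, positive, negative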